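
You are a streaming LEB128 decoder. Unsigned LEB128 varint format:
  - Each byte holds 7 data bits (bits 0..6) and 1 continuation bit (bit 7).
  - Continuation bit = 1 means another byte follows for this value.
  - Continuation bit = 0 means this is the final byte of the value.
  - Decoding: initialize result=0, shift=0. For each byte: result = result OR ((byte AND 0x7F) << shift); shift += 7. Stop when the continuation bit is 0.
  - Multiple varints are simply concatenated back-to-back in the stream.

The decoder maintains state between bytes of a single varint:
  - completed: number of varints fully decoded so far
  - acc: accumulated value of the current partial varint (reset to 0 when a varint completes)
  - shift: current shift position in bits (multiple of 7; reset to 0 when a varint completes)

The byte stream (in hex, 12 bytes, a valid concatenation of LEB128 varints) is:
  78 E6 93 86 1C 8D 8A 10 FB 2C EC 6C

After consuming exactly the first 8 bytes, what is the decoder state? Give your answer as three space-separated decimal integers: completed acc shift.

Answer: 3 0 0

Derivation:
byte[0]=0x78 cont=0 payload=0x78: varint #1 complete (value=120); reset -> completed=1 acc=0 shift=0
byte[1]=0xE6 cont=1 payload=0x66: acc |= 102<<0 -> completed=1 acc=102 shift=7
byte[2]=0x93 cont=1 payload=0x13: acc |= 19<<7 -> completed=1 acc=2534 shift=14
byte[3]=0x86 cont=1 payload=0x06: acc |= 6<<14 -> completed=1 acc=100838 shift=21
byte[4]=0x1C cont=0 payload=0x1C: varint #2 complete (value=58821094); reset -> completed=2 acc=0 shift=0
byte[5]=0x8D cont=1 payload=0x0D: acc |= 13<<0 -> completed=2 acc=13 shift=7
byte[6]=0x8A cont=1 payload=0x0A: acc |= 10<<7 -> completed=2 acc=1293 shift=14
byte[7]=0x10 cont=0 payload=0x10: varint #3 complete (value=263437); reset -> completed=3 acc=0 shift=0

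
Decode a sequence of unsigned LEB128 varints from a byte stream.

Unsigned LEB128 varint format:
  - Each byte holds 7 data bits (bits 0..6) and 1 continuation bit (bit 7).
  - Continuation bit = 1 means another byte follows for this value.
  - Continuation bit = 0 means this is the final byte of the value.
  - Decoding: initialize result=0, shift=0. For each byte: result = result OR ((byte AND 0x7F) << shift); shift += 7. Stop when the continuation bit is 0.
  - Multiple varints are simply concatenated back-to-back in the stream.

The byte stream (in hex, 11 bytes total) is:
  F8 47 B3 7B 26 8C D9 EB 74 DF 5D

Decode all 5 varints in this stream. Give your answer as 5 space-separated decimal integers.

Answer: 9208 15795 38 245034124 11999

Derivation:
  byte[0]=0xF8 cont=1 payload=0x78=120: acc |= 120<<0 -> acc=120 shift=7
  byte[1]=0x47 cont=0 payload=0x47=71: acc |= 71<<7 -> acc=9208 shift=14 [end]
Varint 1: bytes[0:2] = F8 47 -> value 9208 (2 byte(s))
  byte[2]=0xB3 cont=1 payload=0x33=51: acc |= 51<<0 -> acc=51 shift=7
  byte[3]=0x7B cont=0 payload=0x7B=123: acc |= 123<<7 -> acc=15795 shift=14 [end]
Varint 2: bytes[2:4] = B3 7B -> value 15795 (2 byte(s))
  byte[4]=0x26 cont=0 payload=0x26=38: acc |= 38<<0 -> acc=38 shift=7 [end]
Varint 3: bytes[4:5] = 26 -> value 38 (1 byte(s))
  byte[5]=0x8C cont=1 payload=0x0C=12: acc |= 12<<0 -> acc=12 shift=7
  byte[6]=0xD9 cont=1 payload=0x59=89: acc |= 89<<7 -> acc=11404 shift=14
  byte[7]=0xEB cont=1 payload=0x6B=107: acc |= 107<<14 -> acc=1764492 shift=21
  byte[8]=0x74 cont=0 payload=0x74=116: acc |= 116<<21 -> acc=245034124 shift=28 [end]
Varint 4: bytes[5:9] = 8C D9 EB 74 -> value 245034124 (4 byte(s))
  byte[9]=0xDF cont=1 payload=0x5F=95: acc |= 95<<0 -> acc=95 shift=7
  byte[10]=0x5D cont=0 payload=0x5D=93: acc |= 93<<7 -> acc=11999 shift=14 [end]
Varint 5: bytes[9:11] = DF 5D -> value 11999 (2 byte(s))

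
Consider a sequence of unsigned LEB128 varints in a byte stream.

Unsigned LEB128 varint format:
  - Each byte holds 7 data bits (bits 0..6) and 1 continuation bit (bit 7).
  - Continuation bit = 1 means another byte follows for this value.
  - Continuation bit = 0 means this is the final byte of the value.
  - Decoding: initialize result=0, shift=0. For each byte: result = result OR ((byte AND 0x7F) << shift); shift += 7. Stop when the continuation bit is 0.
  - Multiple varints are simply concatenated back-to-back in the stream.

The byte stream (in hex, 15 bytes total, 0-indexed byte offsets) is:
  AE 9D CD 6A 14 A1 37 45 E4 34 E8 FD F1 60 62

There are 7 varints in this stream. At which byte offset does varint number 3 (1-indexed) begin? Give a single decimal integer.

Answer: 5

Derivation:
  byte[0]=0xAE cont=1 payload=0x2E=46: acc |= 46<<0 -> acc=46 shift=7
  byte[1]=0x9D cont=1 payload=0x1D=29: acc |= 29<<7 -> acc=3758 shift=14
  byte[2]=0xCD cont=1 payload=0x4D=77: acc |= 77<<14 -> acc=1265326 shift=21
  byte[3]=0x6A cont=0 payload=0x6A=106: acc |= 106<<21 -> acc=223563438 shift=28 [end]
Varint 1: bytes[0:4] = AE 9D CD 6A -> value 223563438 (4 byte(s))
  byte[4]=0x14 cont=0 payload=0x14=20: acc |= 20<<0 -> acc=20 shift=7 [end]
Varint 2: bytes[4:5] = 14 -> value 20 (1 byte(s))
  byte[5]=0xA1 cont=1 payload=0x21=33: acc |= 33<<0 -> acc=33 shift=7
  byte[6]=0x37 cont=0 payload=0x37=55: acc |= 55<<7 -> acc=7073 shift=14 [end]
Varint 3: bytes[5:7] = A1 37 -> value 7073 (2 byte(s))
  byte[7]=0x45 cont=0 payload=0x45=69: acc |= 69<<0 -> acc=69 shift=7 [end]
Varint 4: bytes[7:8] = 45 -> value 69 (1 byte(s))
  byte[8]=0xE4 cont=1 payload=0x64=100: acc |= 100<<0 -> acc=100 shift=7
  byte[9]=0x34 cont=0 payload=0x34=52: acc |= 52<<7 -> acc=6756 shift=14 [end]
Varint 5: bytes[8:10] = E4 34 -> value 6756 (2 byte(s))
  byte[10]=0xE8 cont=1 payload=0x68=104: acc |= 104<<0 -> acc=104 shift=7
  byte[11]=0xFD cont=1 payload=0x7D=125: acc |= 125<<7 -> acc=16104 shift=14
  byte[12]=0xF1 cont=1 payload=0x71=113: acc |= 113<<14 -> acc=1867496 shift=21
  byte[13]=0x60 cont=0 payload=0x60=96: acc |= 96<<21 -> acc=203194088 shift=28 [end]
Varint 6: bytes[10:14] = E8 FD F1 60 -> value 203194088 (4 byte(s))
  byte[14]=0x62 cont=0 payload=0x62=98: acc |= 98<<0 -> acc=98 shift=7 [end]
Varint 7: bytes[14:15] = 62 -> value 98 (1 byte(s))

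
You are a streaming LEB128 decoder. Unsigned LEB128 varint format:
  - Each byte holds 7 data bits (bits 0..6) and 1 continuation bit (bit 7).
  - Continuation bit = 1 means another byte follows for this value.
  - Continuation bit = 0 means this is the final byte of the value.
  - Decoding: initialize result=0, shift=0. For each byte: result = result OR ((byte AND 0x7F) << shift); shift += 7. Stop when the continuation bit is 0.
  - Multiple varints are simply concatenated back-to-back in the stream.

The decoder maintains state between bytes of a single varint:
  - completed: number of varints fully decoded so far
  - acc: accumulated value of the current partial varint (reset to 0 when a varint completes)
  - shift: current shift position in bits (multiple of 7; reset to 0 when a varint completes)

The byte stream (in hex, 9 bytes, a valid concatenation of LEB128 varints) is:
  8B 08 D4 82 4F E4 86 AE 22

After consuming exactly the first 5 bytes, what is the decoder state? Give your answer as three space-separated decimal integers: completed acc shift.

byte[0]=0x8B cont=1 payload=0x0B: acc |= 11<<0 -> completed=0 acc=11 shift=7
byte[1]=0x08 cont=0 payload=0x08: varint #1 complete (value=1035); reset -> completed=1 acc=0 shift=0
byte[2]=0xD4 cont=1 payload=0x54: acc |= 84<<0 -> completed=1 acc=84 shift=7
byte[3]=0x82 cont=1 payload=0x02: acc |= 2<<7 -> completed=1 acc=340 shift=14
byte[4]=0x4F cont=0 payload=0x4F: varint #2 complete (value=1294676); reset -> completed=2 acc=0 shift=0

Answer: 2 0 0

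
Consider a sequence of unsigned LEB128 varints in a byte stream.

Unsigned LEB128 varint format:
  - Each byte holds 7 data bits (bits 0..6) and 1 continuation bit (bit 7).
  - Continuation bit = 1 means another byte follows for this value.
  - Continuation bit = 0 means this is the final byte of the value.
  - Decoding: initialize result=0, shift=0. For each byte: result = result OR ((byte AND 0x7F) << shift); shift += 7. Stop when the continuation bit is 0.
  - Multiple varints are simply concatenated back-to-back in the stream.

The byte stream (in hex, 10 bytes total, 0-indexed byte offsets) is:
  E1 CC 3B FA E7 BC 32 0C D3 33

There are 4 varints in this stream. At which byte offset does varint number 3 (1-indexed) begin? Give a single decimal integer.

  byte[0]=0xE1 cont=1 payload=0x61=97: acc |= 97<<0 -> acc=97 shift=7
  byte[1]=0xCC cont=1 payload=0x4C=76: acc |= 76<<7 -> acc=9825 shift=14
  byte[2]=0x3B cont=0 payload=0x3B=59: acc |= 59<<14 -> acc=976481 shift=21 [end]
Varint 1: bytes[0:3] = E1 CC 3B -> value 976481 (3 byte(s))
  byte[3]=0xFA cont=1 payload=0x7A=122: acc |= 122<<0 -> acc=122 shift=7
  byte[4]=0xE7 cont=1 payload=0x67=103: acc |= 103<<7 -> acc=13306 shift=14
  byte[5]=0xBC cont=1 payload=0x3C=60: acc |= 60<<14 -> acc=996346 shift=21
  byte[6]=0x32 cont=0 payload=0x32=50: acc |= 50<<21 -> acc=105853946 shift=28 [end]
Varint 2: bytes[3:7] = FA E7 BC 32 -> value 105853946 (4 byte(s))
  byte[7]=0x0C cont=0 payload=0x0C=12: acc |= 12<<0 -> acc=12 shift=7 [end]
Varint 3: bytes[7:8] = 0C -> value 12 (1 byte(s))
  byte[8]=0xD3 cont=1 payload=0x53=83: acc |= 83<<0 -> acc=83 shift=7
  byte[9]=0x33 cont=0 payload=0x33=51: acc |= 51<<7 -> acc=6611 shift=14 [end]
Varint 4: bytes[8:10] = D3 33 -> value 6611 (2 byte(s))

Answer: 7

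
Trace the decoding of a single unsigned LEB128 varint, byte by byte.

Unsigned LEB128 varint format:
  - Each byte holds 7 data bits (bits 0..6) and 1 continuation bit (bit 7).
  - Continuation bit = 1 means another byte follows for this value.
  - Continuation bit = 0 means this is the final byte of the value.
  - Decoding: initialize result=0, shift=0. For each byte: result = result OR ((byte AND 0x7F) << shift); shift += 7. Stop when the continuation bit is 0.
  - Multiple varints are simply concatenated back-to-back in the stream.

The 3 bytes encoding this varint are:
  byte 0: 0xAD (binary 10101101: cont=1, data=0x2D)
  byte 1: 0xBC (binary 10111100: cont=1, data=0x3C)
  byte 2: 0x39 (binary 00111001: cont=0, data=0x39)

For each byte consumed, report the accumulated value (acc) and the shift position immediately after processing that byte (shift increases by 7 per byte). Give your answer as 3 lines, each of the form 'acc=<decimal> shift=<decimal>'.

Answer: acc=45 shift=7
acc=7725 shift=14
acc=941613 shift=21

Derivation:
byte 0=0xAD: payload=0x2D=45, contrib = 45<<0 = 45; acc -> 45, shift -> 7
byte 1=0xBC: payload=0x3C=60, contrib = 60<<7 = 7680; acc -> 7725, shift -> 14
byte 2=0x39: payload=0x39=57, contrib = 57<<14 = 933888; acc -> 941613, shift -> 21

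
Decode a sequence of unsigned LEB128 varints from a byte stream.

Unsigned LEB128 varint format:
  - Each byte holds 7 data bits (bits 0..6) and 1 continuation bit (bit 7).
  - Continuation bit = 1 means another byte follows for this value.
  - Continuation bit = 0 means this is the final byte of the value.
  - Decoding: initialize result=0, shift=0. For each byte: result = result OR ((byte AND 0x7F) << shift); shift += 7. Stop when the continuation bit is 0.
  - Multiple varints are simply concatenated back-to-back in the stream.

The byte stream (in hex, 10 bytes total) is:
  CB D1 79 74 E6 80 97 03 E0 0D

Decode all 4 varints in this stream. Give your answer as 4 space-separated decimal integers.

  byte[0]=0xCB cont=1 payload=0x4B=75: acc |= 75<<0 -> acc=75 shift=7
  byte[1]=0xD1 cont=1 payload=0x51=81: acc |= 81<<7 -> acc=10443 shift=14
  byte[2]=0x79 cont=0 payload=0x79=121: acc |= 121<<14 -> acc=1992907 shift=21 [end]
Varint 1: bytes[0:3] = CB D1 79 -> value 1992907 (3 byte(s))
  byte[3]=0x74 cont=0 payload=0x74=116: acc |= 116<<0 -> acc=116 shift=7 [end]
Varint 2: bytes[3:4] = 74 -> value 116 (1 byte(s))
  byte[4]=0xE6 cont=1 payload=0x66=102: acc |= 102<<0 -> acc=102 shift=7
  byte[5]=0x80 cont=1 payload=0x00=0: acc |= 0<<7 -> acc=102 shift=14
  byte[6]=0x97 cont=1 payload=0x17=23: acc |= 23<<14 -> acc=376934 shift=21
  byte[7]=0x03 cont=0 payload=0x03=3: acc |= 3<<21 -> acc=6668390 shift=28 [end]
Varint 3: bytes[4:8] = E6 80 97 03 -> value 6668390 (4 byte(s))
  byte[8]=0xE0 cont=1 payload=0x60=96: acc |= 96<<0 -> acc=96 shift=7
  byte[9]=0x0D cont=0 payload=0x0D=13: acc |= 13<<7 -> acc=1760 shift=14 [end]
Varint 4: bytes[8:10] = E0 0D -> value 1760 (2 byte(s))

Answer: 1992907 116 6668390 1760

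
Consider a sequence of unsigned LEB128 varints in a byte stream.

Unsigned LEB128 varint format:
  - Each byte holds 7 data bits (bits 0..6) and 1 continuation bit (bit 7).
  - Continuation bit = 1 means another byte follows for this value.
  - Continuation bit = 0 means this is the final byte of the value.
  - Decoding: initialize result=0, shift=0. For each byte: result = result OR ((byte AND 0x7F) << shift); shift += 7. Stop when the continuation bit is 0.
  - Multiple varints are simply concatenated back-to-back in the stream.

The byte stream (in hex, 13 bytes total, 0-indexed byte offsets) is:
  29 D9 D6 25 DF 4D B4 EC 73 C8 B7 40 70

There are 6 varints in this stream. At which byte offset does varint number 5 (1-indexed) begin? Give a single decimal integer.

  byte[0]=0x29 cont=0 payload=0x29=41: acc |= 41<<0 -> acc=41 shift=7 [end]
Varint 1: bytes[0:1] = 29 -> value 41 (1 byte(s))
  byte[1]=0xD9 cont=1 payload=0x59=89: acc |= 89<<0 -> acc=89 shift=7
  byte[2]=0xD6 cont=1 payload=0x56=86: acc |= 86<<7 -> acc=11097 shift=14
  byte[3]=0x25 cont=0 payload=0x25=37: acc |= 37<<14 -> acc=617305 shift=21 [end]
Varint 2: bytes[1:4] = D9 D6 25 -> value 617305 (3 byte(s))
  byte[4]=0xDF cont=1 payload=0x5F=95: acc |= 95<<0 -> acc=95 shift=7
  byte[5]=0x4D cont=0 payload=0x4D=77: acc |= 77<<7 -> acc=9951 shift=14 [end]
Varint 3: bytes[4:6] = DF 4D -> value 9951 (2 byte(s))
  byte[6]=0xB4 cont=1 payload=0x34=52: acc |= 52<<0 -> acc=52 shift=7
  byte[7]=0xEC cont=1 payload=0x6C=108: acc |= 108<<7 -> acc=13876 shift=14
  byte[8]=0x73 cont=0 payload=0x73=115: acc |= 115<<14 -> acc=1898036 shift=21 [end]
Varint 4: bytes[6:9] = B4 EC 73 -> value 1898036 (3 byte(s))
  byte[9]=0xC8 cont=1 payload=0x48=72: acc |= 72<<0 -> acc=72 shift=7
  byte[10]=0xB7 cont=1 payload=0x37=55: acc |= 55<<7 -> acc=7112 shift=14
  byte[11]=0x40 cont=0 payload=0x40=64: acc |= 64<<14 -> acc=1055688 shift=21 [end]
Varint 5: bytes[9:12] = C8 B7 40 -> value 1055688 (3 byte(s))
  byte[12]=0x70 cont=0 payload=0x70=112: acc |= 112<<0 -> acc=112 shift=7 [end]
Varint 6: bytes[12:13] = 70 -> value 112 (1 byte(s))

Answer: 9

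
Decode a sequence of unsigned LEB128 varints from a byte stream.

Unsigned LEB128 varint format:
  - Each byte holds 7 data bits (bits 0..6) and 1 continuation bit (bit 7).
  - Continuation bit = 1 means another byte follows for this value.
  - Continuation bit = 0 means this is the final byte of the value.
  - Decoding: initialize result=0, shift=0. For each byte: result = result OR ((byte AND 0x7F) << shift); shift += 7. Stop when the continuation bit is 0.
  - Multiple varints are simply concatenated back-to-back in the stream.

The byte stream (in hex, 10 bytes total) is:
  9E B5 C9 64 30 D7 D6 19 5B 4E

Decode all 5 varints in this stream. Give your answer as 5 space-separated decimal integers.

Answer: 210918046 48 420695 91 78

Derivation:
  byte[0]=0x9E cont=1 payload=0x1E=30: acc |= 30<<0 -> acc=30 shift=7
  byte[1]=0xB5 cont=1 payload=0x35=53: acc |= 53<<7 -> acc=6814 shift=14
  byte[2]=0xC9 cont=1 payload=0x49=73: acc |= 73<<14 -> acc=1202846 shift=21
  byte[3]=0x64 cont=0 payload=0x64=100: acc |= 100<<21 -> acc=210918046 shift=28 [end]
Varint 1: bytes[0:4] = 9E B5 C9 64 -> value 210918046 (4 byte(s))
  byte[4]=0x30 cont=0 payload=0x30=48: acc |= 48<<0 -> acc=48 shift=7 [end]
Varint 2: bytes[4:5] = 30 -> value 48 (1 byte(s))
  byte[5]=0xD7 cont=1 payload=0x57=87: acc |= 87<<0 -> acc=87 shift=7
  byte[6]=0xD6 cont=1 payload=0x56=86: acc |= 86<<7 -> acc=11095 shift=14
  byte[7]=0x19 cont=0 payload=0x19=25: acc |= 25<<14 -> acc=420695 shift=21 [end]
Varint 3: bytes[5:8] = D7 D6 19 -> value 420695 (3 byte(s))
  byte[8]=0x5B cont=0 payload=0x5B=91: acc |= 91<<0 -> acc=91 shift=7 [end]
Varint 4: bytes[8:9] = 5B -> value 91 (1 byte(s))
  byte[9]=0x4E cont=0 payload=0x4E=78: acc |= 78<<0 -> acc=78 shift=7 [end]
Varint 5: bytes[9:10] = 4E -> value 78 (1 byte(s))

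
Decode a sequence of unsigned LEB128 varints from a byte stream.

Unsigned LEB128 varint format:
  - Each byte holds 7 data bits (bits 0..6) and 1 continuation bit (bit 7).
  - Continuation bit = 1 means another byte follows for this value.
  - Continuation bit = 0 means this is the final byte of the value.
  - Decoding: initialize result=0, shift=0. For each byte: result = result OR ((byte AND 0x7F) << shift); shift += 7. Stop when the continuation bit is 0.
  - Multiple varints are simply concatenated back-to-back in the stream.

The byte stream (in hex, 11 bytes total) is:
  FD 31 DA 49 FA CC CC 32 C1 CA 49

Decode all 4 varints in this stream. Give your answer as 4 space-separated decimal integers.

Answer: 6397 9434 106112634 1205569

Derivation:
  byte[0]=0xFD cont=1 payload=0x7D=125: acc |= 125<<0 -> acc=125 shift=7
  byte[1]=0x31 cont=0 payload=0x31=49: acc |= 49<<7 -> acc=6397 shift=14 [end]
Varint 1: bytes[0:2] = FD 31 -> value 6397 (2 byte(s))
  byte[2]=0xDA cont=1 payload=0x5A=90: acc |= 90<<0 -> acc=90 shift=7
  byte[3]=0x49 cont=0 payload=0x49=73: acc |= 73<<7 -> acc=9434 shift=14 [end]
Varint 2: bytes[2:4] = DA 49 -> value 9434 (2 byte(s))
  byte[4]=0xFA cont=1 payload=0x7A=122: acc |= 122<<0 -> acc=122 shift=7
  byte[5]=0xCC cont=1 payload=0x4C=76: acc |= 76<<7 -> acc=9850 shift=14
  byte[6]=0xCC cont=1 payload=0x4C=76: acc |= 76<<14 -> acc=1255034 shift=21
  byte[7]=0x32 cont=0 payload=0x32=50: acc |= 50<<21 -> acc=106112634 shift=28 [end]
Varint 3: bytes[4:8] = FA CC CC 32 -> value 106112634 (4 byte(s))
  byte[8]=0xC1 cont=1 payload=0x41=65: acc |= 65<<0 -> acc=65 shift=7
  byte[9]=0xCA cont=1 payload=0x4A=74: acc |= 74<<7 -> acc=9537 shift=14
  byte[10]=0x49 cont=0 payload=0x49=73: acc |= 73<<14 -> acc=1205569 shift=21 [end]
Varint 4: bytes[8:11] = C1 CA 49 -> value 1205569 (3 byte(s))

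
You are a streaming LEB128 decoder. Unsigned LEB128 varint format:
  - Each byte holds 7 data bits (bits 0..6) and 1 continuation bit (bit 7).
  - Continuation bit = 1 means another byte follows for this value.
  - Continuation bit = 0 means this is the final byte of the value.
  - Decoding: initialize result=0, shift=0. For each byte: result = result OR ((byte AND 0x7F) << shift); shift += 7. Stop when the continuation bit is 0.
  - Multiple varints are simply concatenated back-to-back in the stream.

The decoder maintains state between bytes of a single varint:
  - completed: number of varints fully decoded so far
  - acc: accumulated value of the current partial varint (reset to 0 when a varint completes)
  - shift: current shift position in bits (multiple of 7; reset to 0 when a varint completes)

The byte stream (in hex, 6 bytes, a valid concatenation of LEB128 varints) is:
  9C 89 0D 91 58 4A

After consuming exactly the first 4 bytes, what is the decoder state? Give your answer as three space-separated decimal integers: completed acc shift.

Answer: 1 17 7

Derivation:
byte[0]=0x9C cont=1 payload=0x1C: acc |= 28<<0 -> completed=0 acc=28 shift=7
byte[1]=0x89 cont=1 payload=0x09: acc |= 9<<7 -> completed=0 acc=1180 shift=14
byte[2]=0x0D cont=0 payload=0x0D: varint #1 complete (value=214172); reset -> completed=1 acc=0 shift=0
byte[3]=0x91 cont=1 payload=0x11: acc |= 17<<0 -> completed=1 acc=17 shift=7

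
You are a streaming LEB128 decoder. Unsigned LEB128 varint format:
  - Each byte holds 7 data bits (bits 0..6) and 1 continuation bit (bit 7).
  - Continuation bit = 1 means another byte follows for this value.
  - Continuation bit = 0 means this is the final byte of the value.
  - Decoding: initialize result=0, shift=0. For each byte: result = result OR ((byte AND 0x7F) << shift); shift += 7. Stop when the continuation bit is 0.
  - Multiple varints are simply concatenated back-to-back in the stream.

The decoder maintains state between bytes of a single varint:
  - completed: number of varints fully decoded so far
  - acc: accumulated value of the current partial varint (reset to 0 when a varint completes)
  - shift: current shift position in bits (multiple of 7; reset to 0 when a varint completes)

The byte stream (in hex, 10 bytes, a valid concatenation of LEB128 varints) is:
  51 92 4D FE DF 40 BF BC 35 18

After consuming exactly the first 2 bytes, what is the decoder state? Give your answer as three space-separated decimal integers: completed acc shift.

Answer: 1 18 7

Derivation:
byte[0]=0x51 cont=0 payload=0x51: varint #1 complete (value=81); reset -> completed=1 acc=0 shift=0
byte[1]=0x92 cont=1 payload=0x12: acc |= 18<<0 -> completed=1 acc=18 shift=7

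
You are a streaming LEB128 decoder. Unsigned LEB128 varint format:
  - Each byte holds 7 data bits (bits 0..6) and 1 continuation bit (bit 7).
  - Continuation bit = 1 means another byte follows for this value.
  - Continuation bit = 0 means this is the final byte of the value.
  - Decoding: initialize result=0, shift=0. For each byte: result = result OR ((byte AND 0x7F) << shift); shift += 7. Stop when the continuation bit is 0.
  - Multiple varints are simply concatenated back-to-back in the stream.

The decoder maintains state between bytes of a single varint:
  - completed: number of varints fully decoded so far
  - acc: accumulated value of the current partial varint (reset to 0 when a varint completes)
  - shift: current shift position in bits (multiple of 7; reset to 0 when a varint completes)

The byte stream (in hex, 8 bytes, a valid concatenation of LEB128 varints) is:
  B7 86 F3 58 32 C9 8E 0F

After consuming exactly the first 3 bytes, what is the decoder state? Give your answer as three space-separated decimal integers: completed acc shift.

Answer: 0 1884983 21

Derivation:
byte[0]=0xB7 cont=1 payload=0x37: acc |= 55<<0 -> completed=0 acc=55 shift=7
byte[1]=0x86 cont=1 payload=0x06: acc |= 6<<7 -> completed=0 acc=823 shift=14
byte[2]=0xF3 cont=1 payload=0x73: acc |= 115<<14 -> completed=0 acc=1884983 shift=21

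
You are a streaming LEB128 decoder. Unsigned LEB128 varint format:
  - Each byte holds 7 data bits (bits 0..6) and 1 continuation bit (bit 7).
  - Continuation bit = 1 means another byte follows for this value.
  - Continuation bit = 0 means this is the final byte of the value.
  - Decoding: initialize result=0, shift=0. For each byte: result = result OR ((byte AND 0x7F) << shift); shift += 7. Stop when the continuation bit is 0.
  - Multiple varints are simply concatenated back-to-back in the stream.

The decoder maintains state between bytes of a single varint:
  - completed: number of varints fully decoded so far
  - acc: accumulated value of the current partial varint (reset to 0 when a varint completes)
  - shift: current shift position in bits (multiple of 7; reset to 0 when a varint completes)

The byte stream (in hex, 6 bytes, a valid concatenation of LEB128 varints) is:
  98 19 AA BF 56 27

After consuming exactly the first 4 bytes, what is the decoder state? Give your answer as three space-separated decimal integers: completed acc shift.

Answer: 1 8106 14

Derivation:
byte[0]=0x98 cont=1 payload=0x18: acc |= 24<<0 -> completed=0 acc=24 shift=7
byte[1]=0x19 cont=0 payload=0x19: varint #1 complete (value=3224); reset -> completed=1 acc=0 shift=0
byte[2]=0xAA cont=1 payload=0x2A: acc |= 42<<0 -> completed=1 acc=42 shift=7
byte[3]=0xBF cont=1 payload=0x3F: acc |= 63<<7 -> completed=1 acc=8106 shift=14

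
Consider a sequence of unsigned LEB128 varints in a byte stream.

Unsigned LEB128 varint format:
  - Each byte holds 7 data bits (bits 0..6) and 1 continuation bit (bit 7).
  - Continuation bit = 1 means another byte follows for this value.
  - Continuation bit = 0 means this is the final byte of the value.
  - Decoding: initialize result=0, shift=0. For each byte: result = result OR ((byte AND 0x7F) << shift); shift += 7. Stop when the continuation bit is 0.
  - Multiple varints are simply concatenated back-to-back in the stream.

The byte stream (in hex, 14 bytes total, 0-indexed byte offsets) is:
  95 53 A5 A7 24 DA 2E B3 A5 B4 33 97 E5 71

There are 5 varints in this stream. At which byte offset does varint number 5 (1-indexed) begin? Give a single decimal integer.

Answer: 11

Derivation:
  byte[0]=0x95 cont=1 payload=0x15=21: acc |= 21<<0 -> acc=21 shift=7
  byte[1]=0x53 cont=0 payload=0x53=83: acc |= 83<<7 -> acc=10645 shift=14 [end]
Varint 1: bytes[0:2] = 95 53 -> value 10645 (2 byte(s))
  byte[2]=0xA5 cont=1 payload=0x25=37: acc |= 37<<0 -> acc=37 shift=7
  byte[3]=0xA7 cont=1 payload=0x27=39: acc |= 39<<7 -> acc=5029 shift=14
  byte[4]=0x24 cont=0 payload=0x24=36: acc |= 36<<14 -> acc=594853 shift=21 [end]
Varint 2: bytes[2:5] = A5 A7 24 -> value 594853 (3 byte(s))
  byte[5]=0xDA cont=1 payload=0x5A=90: acc |= 90<<0 -> acc=90 shift=7
  byte[6]=0x2E cont=0 payload=0x2E=46: acc |= 46<<7 -> acc=5978 shift=14 [end]
Varint 3: bytes[5:7] = DA 2E -> value 5978 (2 byte(s))
  byte[7]=0xB3 cont=1 payload=0x33=51: acc |= 51<<0 -> acc=51 shift=7
  byte[8]=0xA5 cont=1 payload=0x25=37: acc |= 37<<7 -> acc=4787 shift=14
  byte[9]=0xB4 cont=1 payload=0x34=52: acc |= 52<<14 -> acc=856755 shift=21
  byte[10]=0x33 cont=0 payload=0x33=51: acc |= 51<<21 -> acc=107811507 shift=28 [end]
Varint 4: bytes[7:11] = B3 A5 B4 33 -> value 107811507 (4 byte(s))
  byte[11]=0x97 cont=1 payload=0x17=23: acc |= 23<<0 -> acc=23 shift=7
  byte[12]=0xE5 cont=1 payload=0x65=101: acc |= 101<<7 -> acc=12951 shift=14
  byte[13]=0x71 cont=0 payload=0x71=113: acc |= 113<<14 -> acc=1864343 shift=21 [end]
Varint 5: bytes[11:14] = 97 E5 71 -> value 1864343 (3 byte(s))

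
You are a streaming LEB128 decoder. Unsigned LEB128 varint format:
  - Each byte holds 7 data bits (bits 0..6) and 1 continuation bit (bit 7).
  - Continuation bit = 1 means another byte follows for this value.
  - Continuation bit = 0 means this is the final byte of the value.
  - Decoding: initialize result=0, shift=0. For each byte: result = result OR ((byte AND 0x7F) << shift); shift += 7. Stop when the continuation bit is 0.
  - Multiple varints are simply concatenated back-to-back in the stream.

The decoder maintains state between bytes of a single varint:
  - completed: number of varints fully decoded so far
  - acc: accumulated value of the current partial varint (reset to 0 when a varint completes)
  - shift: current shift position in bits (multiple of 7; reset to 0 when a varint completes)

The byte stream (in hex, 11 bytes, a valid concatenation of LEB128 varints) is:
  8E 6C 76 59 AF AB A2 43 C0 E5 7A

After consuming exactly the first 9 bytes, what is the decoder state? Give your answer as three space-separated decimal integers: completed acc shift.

byte[0]=0x8E cont=1 payload=0x0E: acc |= 14<<0 -> completed=0 acc=14 shift=7
byte[1]=0x6C cont=0 payload=0x6C: varint #1 complete (value=13838); reset -> completed=1 acc=0 shift=0
byte[2]=0x76 cont=0 payload=0x76: varint #2 complete (value=118); reset -> completed=2 acc=0 shift=0
byte[3]=0x59 cont=0 payload=0x59: varint #3 complete (value=89); reset -> completed=3 acc=0 shift=0
byte[4]=0xAF cont=1 payload=0x2F: acc |= 47<<0 -> completed=3 acc=47 shift=7
byte[5]=0xAB cont=1 payload=0x2B: acc |= 43<<7 -> completed=3 acc=5551 shift=14
byte[6]=0xA2 cont=1 payload=0x22: acc |= 34<<14 -> completed=3 acc=562607 shift=21
byte[7]=0x43 cont=0 payload=0x43: varint #4 complete (value=141071791); reset -> completed=4 acc=0 shift=0
byte[8]=0xC0 cont=1 payload=0x40: acc |= 64<<0 -> completed=4 acc=64 shift=7

Answer: 4 64 7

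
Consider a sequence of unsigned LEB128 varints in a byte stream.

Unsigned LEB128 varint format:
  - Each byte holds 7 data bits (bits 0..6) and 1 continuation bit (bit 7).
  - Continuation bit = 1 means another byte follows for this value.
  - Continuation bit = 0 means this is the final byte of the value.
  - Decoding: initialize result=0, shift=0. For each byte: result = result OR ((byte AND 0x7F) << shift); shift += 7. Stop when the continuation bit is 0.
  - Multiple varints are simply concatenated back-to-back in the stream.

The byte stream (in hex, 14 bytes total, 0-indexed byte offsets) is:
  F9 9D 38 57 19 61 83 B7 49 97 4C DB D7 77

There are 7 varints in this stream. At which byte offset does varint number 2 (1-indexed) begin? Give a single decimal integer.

Answer: 3

Derivation:
  byte[0]=0xF9 cont=1 payload=0x79=121: acc |= 121<<0 -> acc=121 shift=7
  byte[1]=0x9D cont=1 payload=0x1D=29: acc |= 29<<7 -> acc=3833 shift=14
  byte[2]=0x38 cont=0 payload=0x38=56: acc |= 56<<14 -> acc=921337 shift=21 [end]
Varint 1: bytes[0:3] = F9 9D 38 -> value 921337 (3 byte(s))
  byte[3]=0x57 cont=0 payload=0x57=87: acc |= 87<<0 -> acc=87 shift=7 [end]
Varint 2: bytes[3:4] = 57 -> value 87 (1 byte(s))
  byte[4]=0x19 cont=0 payload=0x19=25: acc |= 25<<0 -> acc=25 shift=7 [end]
Varint 3: bytes[4:5] = 19 -> value 25 (1 byte(s))
  byte[5]=0x61 cont=0 payload=0x61=97: acc |= 97<<0 -> acc=97 shift=7 [end]
Varint 4: bytes[5:6] = 61 -> value 97 (1 byte(s))
  byte[6]=0x83 cont=1 payload=0x03=3: acc |= 3<<0 -> acc=3 shift=7
  byte[7]=0xB7 cont=1 payload=0x37=55: acc |= 55<<7 -> acc=7043 shift=14
  byte[8]=0x49 cont=0 payload=0x49=73: acc |= 73<<14 -> acc=1203075 shift=21 [end]
Varint 5: bytes[6:9] = 83 B7 49 -> value 1203075 (3 byte(s))
  byte[9]=0x97 cont=1 payload=0x17=23: acc |= 23<<0 -> acc=23 shift=7
  byte[10]=0x4C cont=0 payload=0x4C=76: acc |= 76<<7 -> acc=9751 shift=14 [end]
Varint 6: bytes[9:11] = 97 4C -> value 9751 (2 byte(s))
  byte[11]=0xDB cont=1 payload=0x5B=91: acc |= 91<<0 -> acc=91 shift=7
  byte[12]=0xD7 cont=1 payload=0x57=87: acc |= 87<<7 -> acc=11227 shift=14
  byte[13]=0x77 cont=0 payload=0x77=119: acc |= 119<<14 -> acc=1960923 shift=21 [end]
Varint 7: bytes[11:14] = DB D7 77 -> value 1960923 (3 byte(s))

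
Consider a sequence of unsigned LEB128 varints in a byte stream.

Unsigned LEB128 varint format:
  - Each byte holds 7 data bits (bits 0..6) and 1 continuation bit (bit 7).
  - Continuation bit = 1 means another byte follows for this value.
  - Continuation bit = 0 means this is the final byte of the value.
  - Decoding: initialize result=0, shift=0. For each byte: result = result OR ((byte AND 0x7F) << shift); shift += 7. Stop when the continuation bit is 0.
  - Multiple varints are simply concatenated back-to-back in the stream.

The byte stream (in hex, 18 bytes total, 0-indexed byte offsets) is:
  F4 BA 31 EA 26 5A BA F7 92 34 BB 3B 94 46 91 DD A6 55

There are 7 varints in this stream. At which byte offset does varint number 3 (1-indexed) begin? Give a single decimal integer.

  byte[0]=0xF4 cont=1 payload=0x74=116: acc |= 116<<0 -> acc=116 shift=7
  byte[1]=0xBA cont=1 payload=0x3A=58: acc |= 58<<7 -> acc=7540 shift=14
  byte[2]=0x31 cont=0 payload=0x31=49: acc |= 49<<14 -> acc=810356 shift=21 [end]
Varint 1: bytes[0:3] = F4 BA 31 -> value 810356 (3 byte(s))
  byte[3]=0xEA cont=1 payload=0x6A=106: acc |= 106<<0 -> acc=106 shift=7
  byte[4]=0x26 cont=0 payload=0x26=38: acc |= 38<<7 -> acc=4970 shift=14 [end]
Varint 2: bytes[3:5] = EA 26 -> value 4970 (2 byte(s))
  byte[5]=0x5A cont=0 payload=0x5A=90: acc |= 90<<0 -> acc=90 shift=7 [end]
Varint 3: bytes[5:6] = 5A -> value 90 (1 byte(s))
  byte[6]=0xBA cont=1 payload=0x3A=58: acc |= 58<<0 -> acc=58 shift=7
  byte[7]=0xF7 cont=1 payload=0x77=119: acc |= 119<<7 -> acc=15290 shift=14
  byte[8]=0x92 cont=1 payload=0x12=18: acc |= 18<<14 -> acc=310202 shift=21
  byte[9]=0x34 cont=0 payload=0x34=52: acc |= 52<<21 -> acc=109362106 shift=28 [end]
Varint 4: bytes[6:10] = BA F7 92 34 -> value 109362106 (4 byte(s))
  byte[10]=0xBB cont=1 payload=0x3B=59: acc |= 59<<0 -> acc=59 shift=7
  byte[11]=0x3B cont=0 payload=0x3B=59: acc |= 59<<7 -> acc=7611 shift=14 [end]
Varint 5: bytes[10:12] = BB 3B -> value 7611 (2 byte(s))
  byte[12]=0x94 cont=1 payload=0x14=20: acc |= 20<<0 -> acc=20 shift=7
  byte[13]=0x46 cont=0 payload=0x46=70: acc |= 70<<7 -> acc=8980 shift=14 [end]
Varint 6: bytes[12:14] = 94 46 -> value 8980 (2 byte(s))
  byte[14]=0x91 cont=1 payload=0x11=17: acc |= 17<<0 -> acc=17 shift=7
  byte[15]=0xDD cont=1 payload=0x5D=93: acc |= 93<<7 -> acc=11921 shift=14
  byte[16]=0xA6 cont=1 payload=0x26=38: acc |= 38<<14 -> acc=634513 shift=21
  byte[17]=0x55 cont=0 payload=0x55=85: acc |= 85<<21 -> acc=178892433 shift=28 [end]
Varint 7: bytes[14:18] = 91 DD A6 55 -> value 178892433 (4 byte(s))

Answer: 5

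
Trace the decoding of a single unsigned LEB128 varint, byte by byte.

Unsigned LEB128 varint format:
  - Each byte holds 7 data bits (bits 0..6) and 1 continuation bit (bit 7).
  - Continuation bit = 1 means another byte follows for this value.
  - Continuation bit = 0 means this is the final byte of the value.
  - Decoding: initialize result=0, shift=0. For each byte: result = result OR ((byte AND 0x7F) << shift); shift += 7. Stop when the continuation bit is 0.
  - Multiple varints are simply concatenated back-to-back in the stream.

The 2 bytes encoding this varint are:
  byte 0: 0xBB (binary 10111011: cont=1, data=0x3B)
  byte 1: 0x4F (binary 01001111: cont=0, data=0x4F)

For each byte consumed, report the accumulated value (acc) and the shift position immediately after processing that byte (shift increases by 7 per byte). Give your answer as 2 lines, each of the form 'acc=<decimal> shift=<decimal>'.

byte 0=0xBB: payload=0x3B=59, contrib = 59<<0 = 59; acc -> 59, shift -> 7
byte 1=0x4F: payload=0x4F=79, contrib = 79<<7 = 10112; acc -> 10171, shift -> 14

Answer: acc=59 shift=7
acc=10171 shift=14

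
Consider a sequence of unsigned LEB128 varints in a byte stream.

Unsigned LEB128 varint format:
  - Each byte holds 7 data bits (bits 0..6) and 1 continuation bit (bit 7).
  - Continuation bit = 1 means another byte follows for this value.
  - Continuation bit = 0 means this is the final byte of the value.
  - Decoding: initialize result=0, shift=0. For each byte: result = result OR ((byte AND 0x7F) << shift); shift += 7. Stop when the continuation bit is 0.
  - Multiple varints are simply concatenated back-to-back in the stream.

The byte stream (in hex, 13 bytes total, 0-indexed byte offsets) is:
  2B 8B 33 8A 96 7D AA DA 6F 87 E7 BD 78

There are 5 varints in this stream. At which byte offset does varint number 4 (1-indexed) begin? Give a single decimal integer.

  byte[0]=0x2B cont=0 payload=0x2B=43: acc |= 43<<0 -> acc=43 shift=7 [end]
Varint 1: bytes[0:1] = 2B -> value 43 (1 byte(s))
  byte[1]=0x8B cont=1 payload=0x0B=11: acc |= 11<<0 -> acc=11 shift=7
  byte[2]=0x33 cont=0 payload=0x33=51: acc |= 51<<7 -> acc=6539 shift=14 [end]
Varint 2: bytes[1:3] = 8B 33 -> value 6539 (2 byte(s))
  byte[3]=0x8A cont=1 payload=0x0A=10: acc |= 10<<0 -> acc=10 shift=7
  byte[4]=0x96 cont=1 payload=0x16=22: acc |= 22<<7 -> acc=2826 shift=14
  byte[5]=0x7D cont=0 payload=0x7D=125: acc |= 125<<14 -> acc=2050826 shift=21 [end]
Varint 3: bytes[3:6] = 8A 96 7D -> value 2050826 (3 byte(s))
  byte[6]=0xAA cont=1 payload=0x2A=42: acc |= 42<<0 -> acc=42 shift=7
  byte[7]=0xDA cont=1 payload=0x5A=90: acc |= 90<<7 -> acc=11562 shift=14
  byte[8]=0x6F cont=0 payload=0x6F=111: acc |= 111<<14 -> acc=1830186 shift=21 [end]
Varint 4: bytes[6:9] = AA DA 6F -> value 1830186 (3 byte(s))
  byte[9]=0x87 cont=1 payload=0x07=7: acc |= 7<<0 -> acc=7 shift=7
  byte[10]=0xE7 cont=1 payload=0x67=103: acc |= 103<<7 -> acc=13191 shift=14
  byte[11]=0xBD cont=1 payload=0x3D=61: acc |= 61<<14 -> acc=1012615 shift=21
  byte[12]=0x78 cont=0 payload=0x78=120: acc |= 120<<21 -> acc=252670855 shift=28 [end]
Varint 5: bytes[9:13] = 87 E7 BD 78 -> value 252670855 (4 byte(s))

Answer: 6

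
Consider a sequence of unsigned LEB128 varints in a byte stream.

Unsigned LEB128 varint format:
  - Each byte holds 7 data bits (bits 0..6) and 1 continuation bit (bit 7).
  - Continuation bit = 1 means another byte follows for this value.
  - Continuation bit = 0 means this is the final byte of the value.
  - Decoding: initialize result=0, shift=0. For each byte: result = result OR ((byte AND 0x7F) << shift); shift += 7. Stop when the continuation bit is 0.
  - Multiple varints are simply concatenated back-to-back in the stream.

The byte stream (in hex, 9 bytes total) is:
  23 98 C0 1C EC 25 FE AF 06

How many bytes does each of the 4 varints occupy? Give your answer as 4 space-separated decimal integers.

Answer: 1 3 2 3

Derivation:
  byte[0]=0x23 cont=0 payload=0x23=35: acc |= 35<<0 -> acc=35 shift=7 [end]
Varint 1: bytes[0:1] = 23 -> value 35 (1 byte(s))
  byte[1]=0x98 cont=1 payload=0x18=24: acc |= 24<<0 -> acc=24 shift=7
  byte[2]=0xC0 cont=1 payload=0x40=64: acc |= 64<<7 -> acc=8216 shift=14
  byte[3]=0x1C cont=0 payload=0x1C=28: acc |= 28<<14 -> acc=466968 shift=21 [end]
Varint 2: bytes[1:4] = 98 C0 1C -> value 466968 (3 byte(s))
  byte[4]=0xEC cont=1 payload=0x6C=108: acc |= 108<<0 -> acc=108 shift=7
  byte[5]=0x25 cont=0 payload=0x25=37: acc |= 37<<7 -> acc=4844 shift=14 [end]
Varint 3: bytes[4:6] = EC 25 -> value 4844 (2 byte(s))
  byte[6]=0xFE cont=1 payload=0x7E=126: acc |= 126<<0 -> acc=126 shift=7
  byte[7]=0xAF cont=1 payload=0x2F=47: acc |= 47<<7 -> acc=6142 shift=14
  byte[8]=0x06 cont=0 payload=0x06=6: acc |= 6<<14 -> acc=104446 shift=21 [end]
Varint 4: bytes[6:9] = FE AF 06 -> value 104446 (3 byte(s))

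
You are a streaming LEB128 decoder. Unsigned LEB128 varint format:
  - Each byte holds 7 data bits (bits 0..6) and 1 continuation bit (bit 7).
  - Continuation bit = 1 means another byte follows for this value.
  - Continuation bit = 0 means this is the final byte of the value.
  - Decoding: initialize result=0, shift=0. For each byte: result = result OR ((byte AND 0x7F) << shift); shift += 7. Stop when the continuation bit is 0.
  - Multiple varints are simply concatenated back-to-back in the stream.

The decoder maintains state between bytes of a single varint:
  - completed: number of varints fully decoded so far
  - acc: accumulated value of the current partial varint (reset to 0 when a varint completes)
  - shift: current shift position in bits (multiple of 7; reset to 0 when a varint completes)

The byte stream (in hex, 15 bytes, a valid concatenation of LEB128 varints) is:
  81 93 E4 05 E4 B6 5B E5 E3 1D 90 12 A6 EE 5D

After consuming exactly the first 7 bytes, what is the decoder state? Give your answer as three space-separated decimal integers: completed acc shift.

Answer: 2 0 0

Derivation:
byte[0]=0x81 cont=1 payload=0x01: acc |= 1<<0 -> completed=0 acc=1 shift=7
byte[1]=0x93 cont=1 payload=0x13: acc |= 19<<7 -> completed=0 acc=2433 shift=14
byte[2]=0xE4 cont=1 payload=0x64: acc |= 100<<14 -> completed=0 acc=1640833 shift=21
byte[3]=0x05 cont=0 payload=0x05: varint #1 complete (value=12126593); reset -> completed=1 acc=0 shift=0
byte[4]=0xE4 cont=1 payload=0x64: acc |= 100<<0 -> completed=1 acc=100 shift=7
byte[5]=0xB6 cont=1 payload=0x36: acc |= 54<<7 -> completed=1 acc=7012 shift=14
byte[6]=0x5B cont=0 payload=0x5B: varint #2 complete (value=1497956); reset -> completed=2 acc=0 shift=0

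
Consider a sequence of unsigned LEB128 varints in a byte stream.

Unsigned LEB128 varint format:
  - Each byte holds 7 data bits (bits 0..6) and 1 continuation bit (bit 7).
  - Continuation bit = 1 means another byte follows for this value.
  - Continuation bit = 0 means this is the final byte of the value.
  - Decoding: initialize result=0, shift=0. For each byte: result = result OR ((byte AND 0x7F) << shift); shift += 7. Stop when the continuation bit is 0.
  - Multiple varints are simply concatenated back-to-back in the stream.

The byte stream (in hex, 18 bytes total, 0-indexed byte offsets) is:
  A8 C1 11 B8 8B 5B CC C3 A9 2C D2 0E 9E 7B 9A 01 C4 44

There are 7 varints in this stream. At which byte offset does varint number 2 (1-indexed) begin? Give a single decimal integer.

  byte[0]=0xA8 cont=1 payload=0x28=40: acc |= 40<<0 -> acc=40 shift=7
  byte[1]=0xC1 cont=1 payload=0x41=65: acc |= 65<<7 -> acc=8360 shift=14
  byte[2]=0x11 cont=0 payload=0x11=17: acc |= 17<<14 -> acc=286888 shift=21 [end]
Varint 1: bytes[0:3] = A8 C1 11 -> value 286888 (3 byte(s))
  byte[3]=0xB8 cont=1 payload=0x38=56: acc |= 56<<0 -> acc=56 shift=7
  byte[4]=0x8B cont=1 payload=0x0B=11: acc |= 11<<7 -> acc=1464 shift=14
  byte[5]=0x5B cont=0 payload=0x5B=91: acc |= 91<<14 -> acc=1492408 shift=21 [end]
Varint 2: bytes[3:6] = B8 8B 5B -> value 1492408 (3 byte(s))
  byte[6]=0xCC cont=1 payload=0x4C=76: acc |= 76<<0 -> acc=76 shift=7
  byte[7]=0xC3 cont=1 payload=0x43=67: acc |= 67<<7 -> acc=8652 shift=14
  byte[8]=0xA9 cont=1 payload=0x29=41: acc |= 41<<14 -> acc=680396 shift=21
  byte[9]=0x2C cont=0 payload=0x2C=44: acc |= 44<<21 -> acc=92955084 shift=28 [end]
Varint 3: bytes[6:10] = CC C3 A9 2C -> value 92955084 (4 byte(s))
  byte[10]=0xD2 cont=1 payload=0x52=82: acc |= 82<<0 -> acc=82 shift=7
  byte[11]=0x0E cont=0 payload=0x0E=14: acc |= 14<<7 -> acc=1874 shift=14 [end]
Varint 4: bytes[10:12] = D2 0E -> value 1874 (2 byte(s))
  byte[12]=0x9E cont=1 payload=0x1E=30: acc |= 30<<0 -> acc=30 shift=7
  byte[13]=0x7B cont=0 payload=0x7B=123: acc |= 123<<7 -> acc=15774 shift=14 [end]
Varint 5: bytes[12:14] = 9E 7B -> value 15774 (2 byte(s))
  byte[14]=0x9A cont=1 payload=0x1A=26: acc |= 26<<0 -> acc=26 shift=7
  byte[15]=0x01 cont=0 payload=0x01=1: acc |= 1<<7 -> acc=154 shift=14 [end]
Varint 6: bytes[14:16] = 9A 01 -> value 154 (2 byte(s))
  byte[16]=0xC4 cont=1 payload=0x44=68: acc |= 68<<0 -> acc=68 shift=7
  byte[17]=0x44 cont=0 payload=0x44=68: acc |= 68<<7 -> acc=8772 shift=14 [end]
Varint 7: bytes[16:18] = C4 44 -> value 8772 (2 byte(s))

Answer: 3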